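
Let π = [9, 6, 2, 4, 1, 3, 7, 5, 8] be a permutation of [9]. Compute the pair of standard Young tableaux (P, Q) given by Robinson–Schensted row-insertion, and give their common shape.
P = [1, 3, 5, 8] / [2, 4, 7] / [6] / [9];  Q = [1, 4, 7, 9] / [2, 6, 8] / [3] / [5];  common shape = (4, 3, 1, 1)

Row-insert the values π_1, π_2, … into P one at a time, bumping the leftmost entry strictly greater than the inserted value down to the next row. The recording tableau Q records, in position (i, j), the step at which that cell was added to P.
  Insert 9 (step 1): P = [9];  Q = [1]
  Insert 6 (step 2): P = [6] / [9];  Q = [1] / [2]
  Insert 2 (step 3): P = [2] / [6] / [9];  Q = [1] / [2] / [3]
  Insert 4 (step 4): P = [2, 4] / [6] / [9];  Q = [1, 4] / [2] / [3]
  Insert 1 (step 5): P = [1, 4] / [2] / [6] / [9];  Q = [1, 4] / [2] / [3] / [5]
  Insert 3 (step 6): P = [1, 3] / [2, 4] / [6] / [9];  Q = [1, 4] / [2, 6] / [3] / [5]
  Insert 7 (step 7): P = [1, 3, 7] / [2, 4] / [6] / [9];  Q = [1, 4, 7] / [2, 6] / [3] / [5]
  Insert 5 (step 8): P = [1, 3, 5] / [2, 4, 7] / [6] / [9];  Q = [1, 4, 7] / [2, 6, 8] / [3] / [5]
  Insert 8 (step 9): P = [1, 3, 5, 8] / [2, 4, 7] / [6] / [9];  Q = [1, 4, 7, 9] / [2, 6, 8] / [3] / [5]
Final shape: (4, 3, 1, 1).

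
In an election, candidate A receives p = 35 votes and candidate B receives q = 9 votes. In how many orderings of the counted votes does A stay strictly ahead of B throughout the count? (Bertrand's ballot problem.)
Strict-lead orderings = 418913482

Total orderings of the 44 votes with 35 for A: C(44, 35) = 708930508. By the Bertrand ballot formula (Cycle Lemma / reflection principle), the number of orderings in which A is strictly ahead of B throughout is (p − q)/(p + q) · C(p + q, p) = (35 − 9)/(35 + 9) · 708930508 = 418913482.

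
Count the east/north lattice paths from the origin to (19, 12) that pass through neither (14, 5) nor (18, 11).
Number of paths = 67600329

Inclusion–exclusion. Total paths: C(31, 19) = 141120525. Through P₁: C(19, 14)·C(12, 5) = 9209376. Through P₂: C(29, 18)·C(2, 1) = 69194580. Since P₁ is strictly southwest of P₂, a monotone path through both must visit P₁ then P₂; paths through both = C(19, 14)·C(10, 4)·C(2, 1) = 4883760. Avoid both = 141120525 − 9209376 − 69194580 + 4883760 = 67600329.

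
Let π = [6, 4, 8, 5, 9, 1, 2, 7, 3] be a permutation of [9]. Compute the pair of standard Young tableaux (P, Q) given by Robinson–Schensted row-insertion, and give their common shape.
P = [1, 2, 3] / [4, 5, 7] / [6, 8, 9];  Q = [1, 3, 5] / [2, 4, 8] / [6, 7, 9];  common shape = (3, 3, 3)

Row-insert the values π_1, π_2, … into P one at a time, bumping the leftmost entry strictly greater than the inserted value down to the next row. The recording tableau Q records, in position (i, j), the step at which that cell was added to P.
  Insert 6 (step 1): P = [6];  Q = [1]
  Insert 4 (step 2): P = [4] / [6];  Q = [1] / [2]
  Insert 8 (step 3): P = [4, 8] / [6];  Q = [1, 3] / [2]
  Insert 5 (step 4): P = [4, 5] / [6, 8];  Q = [1, 3] / [2, 4]
  Insert 9 (step 5): P = [4, 5, 9] / [6, 8];  Q = [1, 3, 5] / [2, 4]
  Insert 1 (step 6): P = [1, 5, 9] / [4, 8] / [6];  Q = [1, 3, 5] / [2, 4] / [6]
  Insert 2 (step 7): P = [1, 2, 9] / [4, 5] / [6, 8];  Q = [1, 3, 5] / [2, 4] / [6, 7]
  Insert 7 (step 8): P = [1, 2, 7] / [4, 5, 9] / [6, 8];  Q = [1, 3, 5] / [2, 4, 8] / [6, 7]
  Insert 3 (step 9): P = [1, 2, 3] / [4, 5, 7] / [6, 8, 9];  Q = [1, 3, 5] / [2, 4, 8] / [6, 7, 9]
Final shape: (3, 3, 3).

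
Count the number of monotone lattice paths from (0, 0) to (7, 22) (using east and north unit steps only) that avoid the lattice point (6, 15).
Number of paths = 1126668

Total paths from (0, 0) to (7, 22): C(29, 7) = 1560780. Paths through (6, 15): (paths (0, 0) → (6, 15)) × (paths (6, 15) → (7, 22)) = C(21, 6) · C(8, 1) = 54264 · 8 = 434112. Avoidance count = 1560780 − 434112 = 1126668.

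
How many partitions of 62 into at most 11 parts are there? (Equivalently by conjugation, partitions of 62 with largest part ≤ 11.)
p(62, parts ≤ 11) = 332337

Use the recurrence p(n, m) = p(n, m−1) + p(n−m, m): either the largest part is < m (count p(n, m−1)) or the largest part is exactly m (remove one copy of m, count p(n−m, m)). With p(0, ·) = 1 this gives p(62, parts ≤ 11) = 332337. (By conjugating Young diagrams, this also counts partitions of 62 into at most 11 parts.)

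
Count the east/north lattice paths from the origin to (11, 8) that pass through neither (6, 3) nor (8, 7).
Number of paths = 33714

Inclusion–exclusion. Total paths: C(19, 11) = 75582. Through P₁: C(9, 6)·C(10, 5) = 21168. Through P₂: C(15, 8)·C(4, 3) = 25740. Since P₁ is strictly southwest of P₂, a monotone path through both must visit P₁ then P₂; paths through both = C(9, 6)·C(6, 2)·C(4, 3) = 5040. Avoid both = 75582 − 21168 − 25740 + 5040 = 33714.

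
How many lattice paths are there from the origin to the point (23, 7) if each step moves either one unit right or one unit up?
Number of paths = 2035800

A monotone lattice path from (0, 0) to (23, 7) consists of 23 east steps and 7 north steps in some order, so it is determined by which 23 of the 30 steps are east. The count is C(30, 23) = 2035800.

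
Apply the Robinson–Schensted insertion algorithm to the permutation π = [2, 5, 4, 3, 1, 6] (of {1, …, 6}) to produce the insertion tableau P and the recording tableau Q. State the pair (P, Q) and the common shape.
P = [1, 3, 6] / [2] / [4] / [5];  Q = [1, 2, 6] / [3] / [4] / [5];  common shape = (3, 1, 1, 1)

Row-insert the values π_1, π_2, … into P one at a time, bumping the leftmost entry strictly greater than the inserted value down to the next row. The recording tableau Q records, in position (i, j), the step at which that cell was added to P.
  Insert 2 (step 1): P = [2];  Q = [1]
  Insert 5 (step 2): P = [2, 5];  Q = [1, 2]
  Insert 4 (step 3): P = [2, 4] / [5];  Q = [1, 2] / [3]
  Insert 3 (step 4): P = [2, 3] / [4] / [5];  Q = [1, 2] / [3] / [4]
  Insert 1 (step 5): P = [1, 3] / [2] / [4] / [5];  Q = [1, 2] / [3] / [4] / [5]
  Insert 6 (step 6): P = [1, 3, 6] / [2] / [4] / [5];  Q = [1, 2, 6] / [3] / [4] / [5]
Final shape: (3, 1, 1, 1).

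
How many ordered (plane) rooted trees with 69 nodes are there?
C_68 = 86218923998960285726185640663701108500

These ordered rooted trees are counted by the Catalan number C_n = (1/(n + 1)) · C(2n, n). For n = 68: C_68 = (1/69) · C(136, 68) = 5949105755928259715106809205795376486500/69 = 86218923998960285726185640663701108500.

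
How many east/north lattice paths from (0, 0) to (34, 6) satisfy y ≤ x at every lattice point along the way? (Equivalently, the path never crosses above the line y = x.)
Number of paths = 3180372

By the reflection principle (André's argument), the number of monotone paths to (34, 6) with n ≤ m that never go above y = x is C(40, 34) − C(40, 35) = 3838380 − 658008 = 3180372.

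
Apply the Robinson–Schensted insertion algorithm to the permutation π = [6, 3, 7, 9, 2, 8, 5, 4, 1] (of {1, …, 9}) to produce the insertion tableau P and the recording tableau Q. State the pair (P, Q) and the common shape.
P = [1, 4, 8] / [2, 5] / [3, 7] / [6] / [9];  Q = [1, 3, 4] / [2, 6] / [5, 7] / [8] / [9];  common shape = (3, 2, 2, 1, 1)

Row-insert the values π_1, π_2, … into P one at a time, bumping the leftmost entry strictly greater than the inserted value down to the next row. The recording tableau Q records, in position (i, j), the step at which that cell was added to P.
  Insert 6 (step 1): P = [6];  Q = [1]
  Insert 3 (step 2): P = [3] / [6];  Q = [1] / [2]
  Insert 7 (step 3): P = [3, 7] / [6];  Q = [1, 3] / [2]
  Insert 9 (step 4): P = [3, 7, 9] / [6];  Q = [1, 3, 4] / [2]
  Insert 2 (step 5): P = [2, 7, 9] / [3] / [6];  Q = [1, 3, 4] / [2] / [5]
  Insert 8 (step 6): P = [2, 7, 8] / [3, 9] / [6];  Q = [1, 3, 4] / [2, 6] / [5]
  Insert 5 (step 7): P = [2, 5, 8] / [3, 7] / [6, 9];  Q = [1, 3, 4] / [2, 6] / [5, 7]
  Insert 4 (step 8): P = [2, 4, 8] / [3, 5] / [6, 7] / [9];  Q = [1, 3, 4] / [2, 6] / [5, 7] / [8]
  Insert 1 (step 9): P = [1, 4, 8] / [2, 5] / [3, 7] / [6] / [9];  Q = [1, 3, 4] / [2, 6] / [5, 7] / [8] / [9]
Final shape: (3, 2, 2, 1, 1).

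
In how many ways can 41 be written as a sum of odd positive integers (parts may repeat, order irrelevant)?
p_odd(41) = 1260

Enumerate partitions using only odd parts via the recurrence o(n, m) = o(n, m−2) + o(n−m, m) over odd m, starting from the largest odd part ≤ n. This gives p_odd(41) = 1260. (Euler's theorem: equals the count of distinct-part partitions.)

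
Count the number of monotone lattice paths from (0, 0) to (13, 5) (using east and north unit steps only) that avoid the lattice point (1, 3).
Number of paths = 8204

Total paths from (0, 0) to (13, 5): C(18, 13) = 8568. Paths through (1, 3): (paths (0, 0) → (1, 3)) × (paths (1, 3) → (13, 5)) = C(4, 1) · C(14, 12) = 4 · 91 = 364. Avoidance count = 8568 − 364 = 8204.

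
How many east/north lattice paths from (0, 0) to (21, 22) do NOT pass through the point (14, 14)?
Number of paths = 793899160860

Total paths from (0, 0) to (21, 22): C(43, 21) = 1052049481860. Paths through (14, 14): (paths (0, 0) → (14, 14)) × (paths (14, 14) → (21, 22)) = C(28, 14) · C(15, 7) = 40116600 · 6435 = 258150321000. Avoidance count = 1052049481860 − 258150321000 = 793899160860.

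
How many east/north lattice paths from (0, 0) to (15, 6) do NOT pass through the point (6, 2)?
Number of paths = 34244

Total paths from (0, 0) to (15, 6): C(21, 15) = 54264. Paths through (6, 2): (paths (0, 0) → (6, 2)) × (paths (6, 2) → (15, 6)) = C(8, 6) · C(13, 9) = 28 · 715 = 20020. Avoidance count = 54264 − 20020 = 34244.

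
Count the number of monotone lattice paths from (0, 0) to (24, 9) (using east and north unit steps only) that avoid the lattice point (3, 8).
Number of paths = 38563470

Total paths from (0, 0) to (24, 9): C(33, 24) = 38567100. Paths through (3, 8): (paths (0, 0) → (3, 8)) × (paths (3, 8) → (24, 9)) = C(11, 3) · C(22, 21) = 165 · 22 = 3630. Avoidance count = 38567100 − 3630 = 38563470.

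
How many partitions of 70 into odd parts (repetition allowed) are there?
p_odd(70) = 29927

Enumerate partitions using only odd parts via the recurrence o(n, m) = o(n, m−2) + o(n−m, m) over odd m, starting from the largest odd part ≤ n. This gives p_odd(70) = 29927. (Euler's theorem: equals the count of distinct-part partitions.)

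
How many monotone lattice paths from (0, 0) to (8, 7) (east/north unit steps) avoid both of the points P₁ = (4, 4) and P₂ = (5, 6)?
Number of paths = 2977

Inclusion–exclusion. Total paths: C(15, 8) = 6435. Through P₁: C(8, 4)·C(7, 4) = 2450. Through P₂: C(11, 5)·C(4, 3) = 1848. Since P₁ is strictly southwest of P₂, a monotone path through both must visit P₁ then P₂; paths through both = C(8, 4)·C(3, 1)·C(4, 3) = 840. Avoid both = 6435 − 2450 − 1848 + 840 = 2977.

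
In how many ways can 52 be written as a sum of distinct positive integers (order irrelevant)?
q(52) = 4582

A partition into distinct parts is a strictly decreasing sequence summing to n. The recurrence d(n, m) = d(n, m−1) + d(n−m, m−1) (use part m at most once) with q(n) = d(n, n) gives q(52) = 4582. (Euler's theorem: # distinct-part partitions = # odd-part partitions.)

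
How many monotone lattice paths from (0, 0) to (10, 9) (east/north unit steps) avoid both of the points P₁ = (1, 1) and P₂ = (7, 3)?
Number of paths = 38382

Inclusion–exclusion. Total paths: C(19, 10) = 92378. Through P₁: C(2, 1)·C(17, 9) = 48620. Through P₂: C(10, 7)·C(9, 3) = 10080. Since P₁ is strictly southwest of P₂, a monotone path through both must visit P₁ then P₂; paths through both = C(2, 1)·C(8, 6)·C(9, 3) = 4704. Avoid both = 92378 − 48620 − 10080 + 4704 = 38382.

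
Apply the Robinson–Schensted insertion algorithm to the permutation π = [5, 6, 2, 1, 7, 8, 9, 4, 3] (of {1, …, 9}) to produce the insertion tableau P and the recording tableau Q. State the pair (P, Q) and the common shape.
P = [1, 3, 7, 8, 9] / [2, 4] / [5, 6];  Q = [1, 2, 5, 6, 7] / [3, 8] / [4, 9];  common shape = (5, 2, 2)

Row-insert the values π_1, π_2, … into P one at a time, bumping the leftmost entry strictly greater than the inserted value down to the next row. The recording tableau Q records, in position (i, j), the step at which that cell was added to P.
  Insert 5 (step 1): P = [5];  Q = [1]
  Insert 6 (step 2): P = [5, 6];  Q = [1, 2]
  Insert 2 (step 3): P = [2, 6] / [5];  Q = [1, 2] / [3]
  Insert 1 (step 4): P = [1, 6] / [2] / [5];  Q = [1, 2] / [3] / [4]
  Insert 7 (step 5): P = [1, 6, 7] / [2] / [5];  Q = [1, 2, 5] / [3] / [4]
  Insert 8 (step 6): P = [1, 6, 7, 8] / [2] / [5];  Q = [1, 2, 5, 6] / [3] / [4]
  Insert 9 (step 7): P = [1, 6, 7, 8, 9] / [2] / [5];  Q = [1, 2, 5, 6, 7] / [3] / [4]
  Insert 4 (step 8): P = [1, 4, 7, 8, 9] / [2, 6] / [5];  Q = [1, 2, 5, 6, 7] / [3, 8] / [4]
  Insert 3 (step 9): P = [1, 3, 7, 8, 9] / [2, 4] / [5, 6];  Q = [1, 2, 5, 6, 7] / [3, 8] / [4, 9]
Final shape: (5, 2, 2).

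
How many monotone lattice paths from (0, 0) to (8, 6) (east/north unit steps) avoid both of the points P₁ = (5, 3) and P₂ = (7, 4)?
Number of paths = 1397

Inclusion–exclusion. Total paths: C(14, 8) = 3003. Through P₁: C(8, 5)·C(6, 3) = 1120. Through P₂: C(11, 7)·C(3, 1) = 990. Since P₁ is strictly southwest of P₂, a monotone path through both must visit P₁ then P₂; paths through both = C(8, 5)·C(3, 2)·C(3, 1) = 504. Avoid both = 3003 − 1120 − 990 + 504 = 1397.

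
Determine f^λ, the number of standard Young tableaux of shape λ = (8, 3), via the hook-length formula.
# SYT of shape (8, 3) = 110

Hook-length formula: f^λ = n! / Π hook(c), product over all cells c of the Young diagram. For λ = (8, 3), n = 11 boxes. Hook lengths by row (left-to-right, top-to-bottom): [9, 8, 7, 5, 4, 3, 2, 1]; [3, 2, 1]. Product of hooks = 362880. So f^λ = 11! / 362880 = 39916800 / 362880 = 110.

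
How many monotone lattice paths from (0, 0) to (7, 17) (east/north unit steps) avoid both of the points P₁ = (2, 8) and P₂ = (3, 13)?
Number of paths = 235714

Inclusion–exclusion. Total paths: C(24, 7) = 346104. Through P₁: C(10, 2)·C(14, 5) = 90090. Through P₂: C(16, 3)·C(8, 4) = 39200. Since P₁ is strictly southwest of P₂, a monotone path through both must visit P₁ then P₂; paths through both = C(10, 2)·C(6, 1)·C(8, 4) = 18900. Avoid both = 346104 − 90090 − 39200 + 18900 = 235714.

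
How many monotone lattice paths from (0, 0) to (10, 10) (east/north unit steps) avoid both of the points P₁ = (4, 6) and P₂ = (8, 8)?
Number of paths = 82336

Inclusion–exclusion. Total paths: C(20, 10) = 184756. Through P₁: C(10, 4)·C(10, 6) = 44100. Through P₂: C(16, 8)·C(4, 2) = 77220. Since P₁ is strictly southwest of P₂, a monotone path through both must visit P₁ then P₂; paths through both = C(10, 4)·C(6, 4)·C(4, 2) = 18900. Avoid both = 184756 − 44100 − 77220 + 18900 = 82336.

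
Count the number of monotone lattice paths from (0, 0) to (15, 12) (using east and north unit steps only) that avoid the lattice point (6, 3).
Number of paths = 13299780

Total paths from (0, 0) to (15, 12): C(27, 15) = 17383860. Paths through (6, 3): (paths (0, 0) → (6, 3)) × (paths (6, 3) → (15, 12)) = C(9, 6) · C(18, 9) = 84 · 48620 = 4084080. Avoidance count = 17383860 − 4084080 = 13299780.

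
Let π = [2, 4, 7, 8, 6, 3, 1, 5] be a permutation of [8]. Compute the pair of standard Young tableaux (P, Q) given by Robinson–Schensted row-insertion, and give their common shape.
P = [1, 3, 5, 8] / [2, 6] / [4] / [7];  Q = [1, 2, 3, 4] / [5, 8] / [6] / [7];  common shape = (4, 2, 1, 1)

Row-insert the values π_1, π_2, … into P one at a time, bumping the leftmost entry strictly greater than the inserted value down to the next row. The recording tableau Q records, in position (i, j), the step at which that cell was added to P.
  Insert 2 (step 1): P = [2];  Q = [1]
  Insert 4 (step 2): P = [2, 4];  Q = [1, 2]
  Insert 7 (step 3): P = [2, 4, 7];  Q = [1, 2, 3]
  Insert 8 (step 4): P = [2, 4, 7, 8];  Q = [1, 2, 3, 4]
  Insert 6 (step 5): P = [2, 4, 6, 8] / [7];  Q = [1, 2, 3, 4] / [5]
  Insert 3 (step 6): P = [2, 3, 6, 8] / [4] / [7];  Q = [1, 2, 3, 4] / [5] / [6]
  Insert 1 (step 7): P = [1, 3, 6, 8] / [2] / [4] / [7];  Q = [1, 2, 3, 4] / [5] / [6] / [7]
  Insert 5 (step 8): P = [1, 3, 5, 8] / [2, 6] / [4] / [7];  Q = [1, 2, 3, 4] / [5, 8] / [6] / [7]
Final shape: (4, 2, 1, 1).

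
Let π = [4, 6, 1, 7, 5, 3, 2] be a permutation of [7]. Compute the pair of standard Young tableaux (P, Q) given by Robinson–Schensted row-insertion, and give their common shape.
P = [1, 2, 7] / [3, 5] / [4] / [6];  Q = [1, 2, 4] / [3, 5] / [6] / [7];  common shape = (3, 2, 1, 1)

Row-insert the values π_1, π_2, … into P one at a time, bumping the leftmost entry strictly greater than the inserted value down to the next row. The recording tableau Q records, in position (i, j), the step at which that cell was added to P.
  Insert 4 (step 1): P = [4];  Q = [1]
  Insert 6 (step 2): P = [4, 6];  Q = [1, 2]
  Insert 1 (step 3): P = [1, 6] / [4];  Q = [1, 2] / [3]
  Insert 7 (step 4): P = [1, 6, 7] / [4];  Q = [1, 2, 4] / [3]
  Insert 5 (step 5): P = [1, 5, 7] / [4, 6];  Q = [1, 2, 4] / [3, 5]
  Insert 3 (step 6): P = [1, 3, 7] / [4, 5] / [6];  Q = [1, 2, 4] / [3, 5] / [6]
  Insert 2 (step 7): P = [1, 2, 7] / [3, 5] / [4] / [6];  Q = [1, 2, 4] / [3, 5] / [6] / [7]
Final shape: (3, 2, 1, 1).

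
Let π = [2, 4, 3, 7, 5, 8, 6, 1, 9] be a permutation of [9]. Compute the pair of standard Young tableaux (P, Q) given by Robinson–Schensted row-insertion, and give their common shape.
P = [1, 3, 5, 6, 9] / [2, 7, 8] / [4];  Q = [1, 2, 4, 6, 9] / [3, 5, 7] / [8];  common shape = (5, 3, 1)

Row-insert the values π_1, π_2, … into P one at a time, bumping the leftmost entry strictly greater than the inserted value down to the next row. The recording tableau Q records, in position (i, j), the step at which that cell was added to P.
  Insert 2 (step 1): P = [2];  Q = [1]
  Insert 4 (step 2): P = [2, 4];  Q = [1, 2]
  Insert 3 (step 3): P = [2, 3] / [4];  Q = [1, 2] / [3]
  Insert 7 (step 4): P = [2, 3, 7] / [4];  Q = [1, 2, 4] / [3]
  Insert 5 (step 5): P = [2, 3, 5] / [4, 7];  Q = [1, 2, 4] / [3, 5]
  Insert 8 (step 6): P = [2, 3, 5, 8] / [4, 7];  Q = [1, 2, 4, 6] / [3, 5]
  Insert 6 (step 7): P = [2, 3, 5, 6] / [4, 7, 8];  Q = [1, 2, 4, 6] / [3, 5, 7]
  Insert 1 (step 8): P = [1, 3, 5, 6] / [2, 7, 8] / [4];  Q = [1, 2, 4, 6] / [3, 5, 7] / [8]
  Insert 9 (step 9): P = [1, 3, 5, 6, 9] / [2, 7, 8] / [4];  Q = [1, 2, 4, 6, 9] / [3, 5, 7] / [8]
Final shape: (5, 3, 1).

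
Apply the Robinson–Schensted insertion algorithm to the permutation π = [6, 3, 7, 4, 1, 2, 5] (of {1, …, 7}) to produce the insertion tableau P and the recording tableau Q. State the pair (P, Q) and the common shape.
P = [1, 2, 5] / [3, 4] / [6, 7];  Q = [1, 3, 7] / [2, 4] / [5, 6];  common shape = (3, 2, 2)

Row-insert the values π_1, π_2, … into P one at a time, bumping the leftmost entry strictly greater than the inserted value down to the next row. The recording tableau Q records, in position (i, j), the step at which that cell was added to P.
  Insert 6 (step 1): P = [6];  Q = [1]
  Insert 3 (step 2): P = [3] / [6];  Q = [1] / [2]
  Insert 7 (step 3): P = [3, 7] / [6];  Q = [1, 3] / [2]
  Insert 4 (step 4): P = [3, 4] / [6, 7];  Q = [1, 3] / [2, 4]
  Insert 1 (step 5): P = [1, 4] / [3, 7] / [6];  Q = [1, 3] / [2, 4] / [5]
  Insert 2 (step 6): P = [1, 2] / [3, 4] / [6, 7];  Q = [1, 3] / [2, 4] / [5, 6]
  Insert 5 (step 7): P = [1, 2, 5] / [3, 4] / [6, 7];  Q = [1, 3, 7] / [2, 4] / [5, 6]
Final shape: (3, 2, 2).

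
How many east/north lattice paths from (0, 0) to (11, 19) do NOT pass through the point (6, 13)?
Number of paths = 42092316

Total paths from (0, 0) to (11, 19): C(30, 11) = 54627300. Paths through (6, 13): (paths (0, 0) → (6, 13)) × (paths (6, 13) → (11, 19)) = C(19, 6) · C(11, 5) = 27132 · 462 = 12534984. Avoidance count = 54627300 − 12534984 = 42092316.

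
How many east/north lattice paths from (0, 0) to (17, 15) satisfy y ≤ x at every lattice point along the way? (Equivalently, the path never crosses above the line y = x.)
Number of paths = 94287120

By the reflection principle (André's argument), the number of monotone paths to (17, 15) with n ≤ m that never go above y = x is C(32, 17) − C(32, 18) = 565722720 − 471435600 = 94287120.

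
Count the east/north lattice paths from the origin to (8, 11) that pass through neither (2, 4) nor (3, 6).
Number of paths = 40014

Inclusion–exclusion. Total paths: C(19, 8) = 75582. Through P₁: C(6, 2)·C(13, 6) = 25740. Through P₂: C(9, 3)·C(10, 5) = 21168. Since P₁ is strictly southwest of P₂, a monotone path through both must visit P₁ then P₂; paths through both = C(6, 2)·C(3, 1)·C(10, 5) = 11340. Avoid both = 75582 − 25740 − 21168 + 11340 = 40014.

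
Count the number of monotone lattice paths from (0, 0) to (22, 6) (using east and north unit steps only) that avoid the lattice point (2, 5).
Number of paths = 376299

Total paths from (0, 0) to (22, 6): C(28, 22) = 376740. Paths through (2, 5): (paths (0, 0) → (2, 5)) × (paths (2, 5) → (22, 6)) = C(7, 2) · C(21, 20) = 21 · 21 = 441. Avoidance count = 376740 − 441 = 376299.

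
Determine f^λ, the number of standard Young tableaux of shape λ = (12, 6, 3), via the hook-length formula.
# SYT of shape (12, 6, 3) = 5969040

Hook-length formula: f^λ = n! / Π hook(c), product over all cells c of the Young diagram. For λ = (12, 6, 3), n = 21 boxes. Hook lengths by row (left-to-right, top-to-bottom): [14, 13, 12, 10, 9, 8, 6, 5, 4, 3, 2, 1]; [7, 6, 5, 3, 2, 1]; [3, 2, 1]. Product of hooks = 8559323136000. So f^λ = 21! / 8559323136000 = 51090942171709440000 / 8559323136000 = 5969040.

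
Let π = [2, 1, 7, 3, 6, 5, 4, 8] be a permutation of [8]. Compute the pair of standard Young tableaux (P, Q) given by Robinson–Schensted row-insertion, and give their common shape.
P = [1, 3, 4, 8] / [2, 5] / [6] / [7];  Q = [1, 3, 5, 8] / [2, 4] / [6] / [7];  common shape = (4, 2, 1, 1)

Row-insert the values π_1, π_2, … into P one at a time, bumping the leftmost entry strictly greater than the inserted value down to the next row. The recording tableau Q records, in position (i, j), the step at which that cell was added to P.
  Insert 2 (step 1): P = [2];  Q = [1]
  Insert 1 (step 2): P = [1] / [2];  Q = [1] / [2]
  Insert 7 (step 3): P = [1, 7] / [2];  Q = [1, 3] / [2]
  Insert 3 (step 4): P = [1, 3] / [2, 7];  Q = [1, 3] / [2, 4]
  Insert 6 (step 5): P = [1, 3, 6] / [2, 7];  Q = [1, 3, 5] / [2, 4]
  Insert 5 (step 6): P = [1, 3, 5] / [2, 6] / [7];  Q = [1, 3, 5] / [2, 4] / [6]
  Insert 4 (step 7): P = [1, 3, 4] / [2, 5] / [6] / [7];  Q = [1, 3, 5] / [2, 4] / [6] / [7]
  Insert 8 (step 8): P = [1, 3, 4, 8] / [2, 5] / [6] / [7];  Q = [1, 3, 5, 8] / [2, 4] / [6] / [7]
Final shape: (4, 2, 1, 1).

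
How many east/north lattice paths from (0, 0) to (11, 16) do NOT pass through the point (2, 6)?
Number of paths = 10451311

Total paths from (0, 0) to (11, 16): C(27, 11) = 13037895. Paths through (2, 6): (paths (0, 0) → (2, 6)) × (paths (2, 6) → (11, 16)) = C(8, 2) · C(19, 9) = 28 · 92378 = 2586584. Avoidance count = 13037895 − 2586584 = 10451311.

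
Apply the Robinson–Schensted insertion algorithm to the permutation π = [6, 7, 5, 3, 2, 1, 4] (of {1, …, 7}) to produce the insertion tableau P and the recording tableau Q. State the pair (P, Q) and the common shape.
P = [1, 4] / [2, 7] / [3] / [5] / [6];  Q = [1, 2] / [3, 7] / [4] / [5] / [6];  common shape = (2, 2, 1, 1, 1)

Row-insert the values π_1, π_2, … into P one at a time, bumping the leftmost entry strictly greater than the inserted value down to the next row. The recording tableau Q records, in position (i, j), the step at which that cell was added to P.
  Insert 6 (step 1): P = [6];  Q = [1]
  Insert 7 (step 2): P = [6, 7];  Q = [1, 2]
  Insert 5 (step 3): P = [5, 7] / [6];  Q = [1, 2] / [3]
  Insert 3 (step 4): P = [3, 7] / [5] / [6];  Q = [1, 2] / [3] / [4]
  Insert 2 (step 5): P = [2, 7] / [3] / [5] / [6];  Q = [1, 2] / [3] / [4] / [5]
  Insert 1 (step 6): P = [1, 7] / [2] / [3] / [5] / [6];  Q = [1, 2] / [3] / [4] / [5] / [6]
  Insert 4 (step 7): P = [1, 4] / [2, 7] / [3] / [5] / [6];  Q = [1, 2] / [3, 7] / [4] / [5] / [6]
Final shape: (2, 2, 1, 1, 1).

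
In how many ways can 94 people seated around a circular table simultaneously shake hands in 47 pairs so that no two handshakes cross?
C_47 = 33868773757191046886429490

These noncrossing handshakes are counted by the Catalan number C_n = (1/(n + 1)) · C(2n, n). For n = 47: C_47 = (1/48) · C(94, 47) = 1625701140345170250548615520/48 = 33868773757191046886429490.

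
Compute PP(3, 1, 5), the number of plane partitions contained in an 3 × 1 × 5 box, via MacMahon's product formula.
PP(3, 1, 5) = 56

Evaluate the triple product over i = 1..3, j = 1..1, k = 1..5. The factors are (2/1) · (3/2) · (4/3) · (5/4) · (6/5) · (3/2) · (4/3) · (5/4) · … (15 factors total). The numerators and denominators telescope so the product is an integer; carrying out the multiplication exactly gives PP(3, 1, 5) = 56.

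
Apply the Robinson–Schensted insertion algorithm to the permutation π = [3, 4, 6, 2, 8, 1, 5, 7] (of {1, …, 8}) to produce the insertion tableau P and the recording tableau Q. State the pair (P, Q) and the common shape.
P = [1, 4, 5, 7] / [2, 6, 8] / [3];  Q = [1, 2, 3, 5] / [4, 7, 8] / [6];  common shape = (4, 3, 1)

Row-insert the values π_1, π_2, … into P one at a time, bumping the leftmost entry strictly greater than the inserted value down to the next row. The recording tableau Q records, in position (i, j), the step at which that cell was added to P.
  Insert 3 (step 1): P = [3];  Q = [1]
  Insert 4 (step 2): P = [3, 4];  Q = [1, 2]
  Insert 6 (step 3): P = [3, 4, 6];  Q = [1, 2, 3]
  Insert 2 (step 4): P = [2, 4, 6] / [3];  Q = [1, 2, 3] / [4]
  Insert 8 (step 5): P = [2, 4, 6, 8] / [3];  Q = [1, 2, 3, 5] / [4]
  Insert 1 (step 6): P = [1, 4, 6, 8] / [2] / [3];  Q = [1, 2, 3, 5] / [4] / [6]
  Insert 5 (step 7): P = [1, 4, 5, 8] / [2, 6] / [3];  Q = [1, 2, 3, 5] / [4, 7] / [6]
  Insert 7 (step 8): P = [1, 4, 5, 7] / [2, 6, 8] / [3];  Q = [1, 2, 3, 5] / [4, 7, 8] / [6]
Final shape: (4, 3, 1).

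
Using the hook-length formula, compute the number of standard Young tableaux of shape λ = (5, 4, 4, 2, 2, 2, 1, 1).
# SYT of shape (5, 4, 4, 2, 2, 2, 1, 1) = 362121760

Hook-length formula: f^λ = n! / Π hook(c), product over all cells c of the Young diagram. For λ = (5, 4, 4, 2, 2, 2, 1, 1), n = 21 boxes. Hook lengths by row (left-to-right, top-to-bottom): [12, 9, 5, 4, 1]; [10, 7, 3, 2]; [9, 6, 2, 1]; [6, 3]; [5, 2]; [4, 1]; [2]; [1]. Product of hooks = 141087744000. So f^λ = 21! / 141087744000 = 51090942171709440000 / 141087744000 = 362121760.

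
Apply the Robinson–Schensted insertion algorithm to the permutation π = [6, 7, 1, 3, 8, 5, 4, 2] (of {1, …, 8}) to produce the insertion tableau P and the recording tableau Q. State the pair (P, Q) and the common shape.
P = [1, 2, 4] / [3, 7, 8] / [5] / [6];  Q = [1, 2, 5] / [3, 4, 6] / [7] / [8];  common shape = (3, 3, 1, 1)

Row-insert the values π_1, π_2, … into P one at a time, bumping the leftmost entry strictly greater than the inserted value down to the next row. The recording tableau Q records, in position (i, j), the step at which that cell was added to P.
  Insert 6 (step 1): P = [6];  Q = [1]
  Insert 7 (step 2): P = [6, 7];  Q = [1, 2]
  Insert 1 (step 3): P = [1, 7] / [6];  Q = [1, 2] / [3]
  Insert 3 (step 4): P = [1, 3] / [6, 7];  Q = [1, 2] / [3, 4]
  Insert 8 (step 5): P = [1, 3, 8] / [6, 7];  Q = [1, 2, 5] / [3, 4]
  Insert 5 (step 6): P = [1, 3, 5] / [6, 7, 8];  Q = [1, 2, 5] / [3, 4, 6]
  Insert 4 (step 7): P = [1, 3, 4] / [5, 7, 8] / [6];  Q = [1, 2, 5] / [3, 4, 6] / [7]
  Insert 2 (step 8): P = [1, 2, 4] / [3, 7, 8] / [5] / [6];  Q = [1, 2, 5] / [3, 4, 6] / [7] / [8]
Final shape: (3, 3, 1, 1).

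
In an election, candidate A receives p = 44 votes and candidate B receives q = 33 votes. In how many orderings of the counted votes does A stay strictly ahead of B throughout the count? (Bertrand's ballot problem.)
Strict-lead orderings = 898530797291910275850

Total orderings of the 77 votes with 44 for A: C(77, 44) = 6289715581043371930950. By the Bertrand ballot formula (Cycle Lemma / reflection principle), the number of orderings in which A is strictly ahead of B throughout is (p − q)/(p + q) · C(p + q, p) = (44 − 33)/(44 + 33) · 6289715581043371930950 = 898530797291910275850.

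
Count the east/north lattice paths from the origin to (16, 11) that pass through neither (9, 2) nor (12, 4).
Number of paths = 11989595

Inclusion–exclusion. Total paths: C(27, 16) = 13037895. Through P₁: C(11, 9)·C(16, 7) = 629200. Through P₂: C(16, 12)·C(11, 4) = 600600. Since P₁ is strictly southwest of P₂, a monotone path through both must visit P₁ then P₂; paths through both = C(11, 9)·C(5, 3)·C(11, 4) = 181500. Avoid both = 13037895 − 629200 − 600600 + 181500 = 11989595.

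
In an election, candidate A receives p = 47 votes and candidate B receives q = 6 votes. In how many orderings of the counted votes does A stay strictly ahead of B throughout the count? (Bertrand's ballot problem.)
Strict-lead orderings = 17759560

Total orderings of the 53 votes with 47 for A: C(53, 47) = 22957480. By the Bertrand ballot formula (Cycle Lemma / reflection principle), the number of orderings in which A is strictly ahead of B throughout is (p − q)/(p + q) · C(p + q, p) = (47 − 6)/(47 + 6) · 22957480 = 17759560.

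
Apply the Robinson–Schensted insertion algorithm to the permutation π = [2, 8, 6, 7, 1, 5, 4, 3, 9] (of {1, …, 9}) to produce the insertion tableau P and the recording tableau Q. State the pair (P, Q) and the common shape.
P = [1, 3, 7, 9] / [2, 4] / [5] / [6] / [8];  Q = [1, 2, 4, 9] / [3, 6] / [5] / [7] / [8];  common shape = (4, 2, 1, 1, 1)

Row-insert the values π_1, π_2, … into P one at a time, bumping the leftmost entry strictly greater than the inserted value down to the next row. The recording tableau Q records, in position (i, j), the step at which that cell was added to P.
  Insert 2 (step 1): P = [2];  Q = [1]
  Insert 8 (step 2): P = [2, 8];  Q = [1, 2]
  Insert 6 (step 3): P = [2, 6] / [8];  Q = [1, 2] / [3]
  Insert 7 (step 4): P = [2, 6, 7] / [8];  Q = [1, 2, 4] / [3]
  Insert 1 (step 5): P = [1, 6, 7] / [2] / [8];  Q = [1, 2, 4] / [3] / [5]
  Insert 5 (step 6): P = [1, 5, 7] / [2, 6] / [8];  Q = [1, 2, 4] / [3, 6] / [5]
  Insert 4 (step 7): P = [1, 4, 7] / [2, 5] / [6] / [8];  Q = [1, 2, 4] / [3, 6] / [5] / [7]
  Insert 3 (step 8): P = [1, 3, 7] / [2, 4] / [5] / [6] / [8];  Q = [1, 2, 4] / [3, 6] / [5] / [7] / [8]
  Insert 9 (step 9): P = [1, 3, 7, 9] / [2, 4] / [5] / [6] / [8];  Q = [1, 2, 4, 9] / [3, 6] / [5] / [7] / [8]
Final shape: (4, 2, 1, 1, 1).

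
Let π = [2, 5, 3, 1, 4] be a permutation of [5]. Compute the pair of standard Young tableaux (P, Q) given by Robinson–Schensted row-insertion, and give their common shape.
P = [1, 3, 4] / [2] / [5];  Q = [1, 2, 5] / [3] / [4];  common shape = (3, 1, 1)

Row-insert the values π_1, π_2, … into P one at a time, bumping the leftmost entry strictly greater than the inserted value down to the next row. The recording tableau Q records, in position (i, j), the step at which that cell was added to P.
  Insert 2 (step 1): P = [2];  Q = [1]
  Insert 5 (step 2): P = [2, 5];  Q = [1, 2]
  Insert 3 (step 3): P = [2, 3] / [5];  Q = [1, 2] / [3]
  Insert 1 (step 4): P = [1, 3] / [2] / [5];  Q = [1, 2] / [3] / [4]
  Insert 4 (step 5): P = [1, 3, 4] / [2] / [5];  Q = [1, 2, 5] / [3] / [4]
Final shape: (3, 1, 1).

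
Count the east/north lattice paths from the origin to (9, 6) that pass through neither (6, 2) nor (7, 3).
Number of paths = 3385

Inclusion–exclusion. Total paths: C(15, 9) = 5005. Through P₁: C(8, 6)·C(7, 3) = 980. Through P₂: C(10, 7)·C(5, 2) = 1200. Since P₁ is strictly southwest of P₂, a monotone path through both must visit P₁ then P₂; paths through both = C(8, 6)·C(2, 1)·C(5, 2) = 560. Avoid both = 5005 − 980 − 1200 + 560 = 3385.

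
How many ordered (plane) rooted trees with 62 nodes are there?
C_61 = 6182127958584855650487080847216336

These ordered rooted trees are counted by the Catalan number C_n = (1/(n + 1)) · C(2n, n). For n = 61: C_61 = (1/62) · C(122, 61) = 383291933432261050330199012527412832/62 = 6182127958584855650487080847216336.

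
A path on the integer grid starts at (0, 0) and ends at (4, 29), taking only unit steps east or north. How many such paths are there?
Number of paths = 40920

A monotone lattice path from (0, 0) to (4, 29) consists of 4 east steps and 29 north steps in some order, so it is determined by which 4 of the 33 steps are east. The count is C(33, 4) = 40920.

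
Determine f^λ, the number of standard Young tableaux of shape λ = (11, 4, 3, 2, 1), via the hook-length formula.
# SYT of shape (11, 4, 3, 2, 1) = 111132672

Hook-length formula: f^λ = n! / Π hook(c), product over all cells c of the Young diagram. For λ = (11, 4, 3, 2, 1), n = 21 boxes. Hook lengths by row (left-to-right, top-to-bottom): [15, 13, 11, 9, 7, 6, 5, 4, 3, 2, 1]; [7, 5, 3, 1]; [5, 3, 1]; [3, 1]; [1]. Product of hooks = 459729270000. So f^λ = 21! / 459729270000 = 51090942171709440000 / 459729270000 = 111132672.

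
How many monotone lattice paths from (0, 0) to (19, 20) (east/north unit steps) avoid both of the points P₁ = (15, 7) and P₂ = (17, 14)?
Number of paths = 61264167342

Inclusion–exclusion. Total paths: C(39, 19) = 68923264410. Through P₁: C(22, 15)·C(17, 4) = 405894720. Through P₂: C(31, 17)·C(8, 2) = 7425110700. Since P₁ is strictly southwest of P₂, a monotone path through both must visit P₁ then P₂; paths through both = C(22, 15)·C(9, 2)·C(8, 2) = 171908352. Avoid both = 68923264410 − 405894720 − 7425110700 + 171908352 = 61264167342.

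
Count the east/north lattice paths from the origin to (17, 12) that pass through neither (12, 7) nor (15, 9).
Number of paths = 31161919

Inclusion–exclusion. Total paths: C(29, 17) = 51895935. Through P₁: C(19, 12)·C(10, 5) = 12697776. Through P₂: C(24, 15)·C(5, 2) = 13075040. Since P₁ is strictly southwest of P₂, a monotone path through both must visit P₁ then P₂; paths through both = C(19, 12)·C(5, 3)·C(5, 2) = 5038800. Avoid both = 51895935 − 12697776 − 13075040 + 5038800 = 31161919.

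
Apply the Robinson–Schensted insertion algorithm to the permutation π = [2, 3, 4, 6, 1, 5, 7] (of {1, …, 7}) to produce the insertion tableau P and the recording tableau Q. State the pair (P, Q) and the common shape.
P = [1, 3, 4, 5, 7] / [2, 6];  Q = [1, 2, 3, 4, 7] / [5, 6];  common shape = (5, 2)

Row-insert the values π_1, π_2, … into P one at a time, bumping the leftmost entry strictly greater than the inserted value down to the next row. The recording tableau Q records, in position (i, j), the step at which that cell was added to P.
  Insert 2 (step 1): P = [2];  Q = [1]
  Insert 3 (step 2): P = [2, 3];  Q = [1, 2]
  Insert 4 (step 3): P = [2, 3, 4];  Q = [1, 2, 3]
  Insert 6 (step 4): P = [2, 3, 4, 6];  Q = [1, 2, 3, 4]
  Insert 1 (step 5): P = [1, 3, 4, 6] / [2];  Q = [1, 2, 3, 4] / [5]
  Insert 5 (step 6): P = [1, 3, 4, 5] / [2, 6];  Q = [1, 2, 3, 4] / [5, 6]
  Insert 7 (step 7): P = [1, 3, 4, 5, 7] / [2, 6];  Q = [1, 2, 3, 4, 7] / [5, 6]
Final shape: (5, 2).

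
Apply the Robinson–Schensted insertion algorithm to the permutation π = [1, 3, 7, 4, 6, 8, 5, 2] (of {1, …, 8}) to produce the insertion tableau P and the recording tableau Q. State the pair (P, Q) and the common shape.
P = [1, 2, 4, 5, 8] / [3] / [6] / [7];  Q = [1, 2, 3, 5, 6] / [4] / [7] / [8];  common shape = (5, 1, 1, 1)

Row-insert the values π_1, π_2, … into P one at a time, bumping the leftmost entry strictly greater than the inserted value down to the next row. The recording tableau Q records, in position (i, j), the step at which that cell was added to P.
  Insert 1 (step 1): P = [1];  Q = [1]
  Insert 3 (step 2): P = [1, 3];  Q = [1, 2]
  Insert 7 (step 3): P = [1, 3, 7];  Q = [1, 2, 3]
  Insert 4 (step 4): P = [1, 3, 4] / [7];  Q = [1, 2, 3] / [4]
  Insert 6 (step 5): P = [1, 3, 4, 6] / [7];  Q = [1, 2, 3, 5] / [4]
  Insert 8 (step 6): P = [1, 3, 4, 6, 8] / [7];  Q = [1, 2, 3, 5, 6] / [4]
  Insert 5 (step 7): P = [1, 3, 4, 5, 8] / [6] / [7];  Q = [1, 2, 3, 5, 6] / [4] / [7]
  Insert 2 (step 8): P = [1, 2, 4, 5, 8] / [3] / [6] / [7];  Q = [1, 2, 3, 5, 6] / [4] / [7] / [8]
Final shape: (5, 1, 1, 1).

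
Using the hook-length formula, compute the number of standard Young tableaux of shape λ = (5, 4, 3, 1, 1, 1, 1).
# SYT of shape (5, 4, 3, 1, 1, 1, 1) = 582400

Hook-length formula: f^λ = n! / Π hook(c), product over all cells c of the Young diagram. For λ = (5, 4, 3, 1, 1, 1, 1), n = 16 boxes. Hook lengths by row (left-to-right, top-to-bottom): [11, 6, 5, 3, 1]; [9, 4, 3, 1]; [7, 2, 1]; [4]; [3]; [2]; [1]. Product of hooks = 35925120. So f^λ = 16! / 35925120 = 20922789888000 / 35925120 = 582400.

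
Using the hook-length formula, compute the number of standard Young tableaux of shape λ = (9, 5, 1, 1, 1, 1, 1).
# SYT of shape (9, 5, 1, 1, 1, 1, 1) = 3879876

Hook-length formula: f^λ = n! / Π hook(c), product over all cells c of the Young diagram. For λ = (9, 5, 1, 1, 1, 1, 1), n = 19 boxes. Hook lengths by row (left-to-right, top-to-bottom): [15, 9, 8, 7, 6, 4, 3, 2, 1]; [10, 4, 3, 2, 1]; [5]; [4]; [3]; [2]; [1]. Product of hooks = 31352832000. So f^λ = 19! / 31352832000 = 121645100408832000 / 31352832000 = 3879876.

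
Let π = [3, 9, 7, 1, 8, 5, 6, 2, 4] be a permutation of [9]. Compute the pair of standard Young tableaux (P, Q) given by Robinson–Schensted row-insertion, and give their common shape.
P = [1, 2, 4] / [3, 5, 6] / [7, 8] / [9];  Q = [1, 2, 5] / [3, 6, 7] / [4, 9] / [8];  common shape = (3, 3, 2, 1)

Row-insert the values π_1, π_2, … into P one at a time, bumping the leftmost entry strictly greater than the inserted value down to the next row. The recording tableau Q records, in position (i, j), the step at which that cell was added to P.
  Insert 3 (step 1): P = [3];  Q = [1]
  Insert 9 (step 2): P = [3, 9];  Q = [1, 2]
  Insert 7 (step 3): P = [3, 7] / [9];  Q = [1, 2] / [3]
  Insert 1 (step 4): P = [1, 7] / [3] / [9];  Q = [1, 2] / [3] / [4]
  Insert 8 (step 5): P = [1, 7, 8] / [3] / [9];  Q = [1, 2, 5] / [3] / [4]
  Insert 5 (step 6): P = [1, 5, 8] / [3, 7] / [9];  Q = [1, 2, 5] / [3, 6] / [4]
  Insert 6 (step 7): P = [1, 5, 6] / [3, 7, 8] / [9];  Q = [1, 2, 5] / [3, 6, 7] / [4]
  Insert 2 (step 8): P = [1, 2, 6] / [3, 5, 8] / [7] / [9];  Q = [1, 2, 5] / [3, 6, 7] / [4] / [8]
  Insert 4 (step 9): P = [1, 2, 4] / [3, 5, 6] / [7, 8] / [9];  Q = [1, 2, 5] / [3, 6, 7] / [4, 9] / [8]
Final shape: (3, 3, 2, 1).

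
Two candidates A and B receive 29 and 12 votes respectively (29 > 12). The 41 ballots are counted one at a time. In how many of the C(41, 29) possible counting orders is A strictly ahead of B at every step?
Strict-lead orderings = 3275052040

Total orderings of the 41 votes with 29 for A: C(41, 29) = 7898654920. By the Bertrand ballot formula (Cycle Lemma / reflection principle), the number of orderings in which A is strictly ahead of B throughout is (p − q)/(p + q) · C(p + q, p) = (29 − 12)/(29 + 12) · 7898654920 = 3275052040.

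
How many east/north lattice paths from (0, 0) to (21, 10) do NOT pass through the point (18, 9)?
Number of paths = 25604865

Total paths from (0, 0) to (21, 10): C(31, 21) = 44352165. Paths through (18, 9): (paths (0, 0) → (18, 9)) × (paths (18, 9) → (21, 10)) = C(27, 18) · C(4, 3) = 4686825 · 4 = 18747300. Avoidance count = 44352165 − 18747300 = 25604865.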